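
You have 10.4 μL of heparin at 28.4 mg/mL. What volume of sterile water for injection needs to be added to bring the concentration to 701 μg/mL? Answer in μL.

411 μL

701 μg/mL = 0.701 mg/mL.
V₂ = C₁V₁/C₂ = 28.4 × 10.4 / 0.701 = 421 μL.
Diluent to add = V₂ − V₁ = 421 − 10.4 = 411 μL.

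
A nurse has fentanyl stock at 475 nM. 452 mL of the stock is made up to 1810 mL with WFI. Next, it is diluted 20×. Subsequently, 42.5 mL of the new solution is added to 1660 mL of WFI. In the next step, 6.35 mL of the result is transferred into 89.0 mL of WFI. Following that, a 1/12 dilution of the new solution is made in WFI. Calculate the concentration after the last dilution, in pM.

Overall dilution factor = 4.004 × 20 × 40.06 × 15.02 × 12 = 5.78 × 10⁵.
475 nM / 5.78 × 10⁵ = 8.22 × 10⁻⁴ nM = 0.822 pM.

0.822 pM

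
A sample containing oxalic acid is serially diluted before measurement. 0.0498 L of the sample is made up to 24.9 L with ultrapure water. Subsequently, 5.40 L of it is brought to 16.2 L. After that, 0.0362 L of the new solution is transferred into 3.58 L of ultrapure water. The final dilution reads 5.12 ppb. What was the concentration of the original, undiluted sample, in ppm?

767 ppm

Overall dilution factor = 500 × 3 × 99.90 = 1.50 × 10⁵.
Original = 5.12 ppb × 1.50 × 10⁵ = 7.67 × 10⁵ ppb = 767 ppm.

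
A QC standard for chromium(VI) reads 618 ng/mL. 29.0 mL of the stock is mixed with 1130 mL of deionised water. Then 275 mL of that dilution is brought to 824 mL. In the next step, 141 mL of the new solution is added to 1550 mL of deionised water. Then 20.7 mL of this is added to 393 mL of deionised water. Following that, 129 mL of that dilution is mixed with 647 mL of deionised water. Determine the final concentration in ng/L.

3.58 ng/L

Overall dilution factor = 39.97 × 2.996 × 11.99 × 19.99 × 6.016 = 1.73 × 10⁵.
618 ng/mL / 1.73 × 10⁵ = 3.58 × 10⁻³ ng/mL = 3.58 ng/L.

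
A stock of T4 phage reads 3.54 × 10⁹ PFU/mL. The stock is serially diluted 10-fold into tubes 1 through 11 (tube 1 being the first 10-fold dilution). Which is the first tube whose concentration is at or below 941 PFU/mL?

tube 7

Tube n has concentration 3.54 × 10⁹ PFU/mL / 10ⁿ.
Need 10ⁿ ≥ 3.54 × 10⁹ PFU/mL / 941 PFU/mL = 3.76 × 10⁶, so n ≥ 6.58.
First such tube: n = 7.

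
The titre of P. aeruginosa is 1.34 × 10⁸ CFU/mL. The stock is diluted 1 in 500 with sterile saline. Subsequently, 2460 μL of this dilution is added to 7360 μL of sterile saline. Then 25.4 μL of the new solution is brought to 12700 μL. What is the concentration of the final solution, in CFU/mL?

Overall dilution factor = 500 × 3.992 × 500 = 9.98 × 10⁵.
1.34 × 10⁸ CFU/mL / 9.98 × 10⁵ = 134 CFU/mL.

134 CFU/mL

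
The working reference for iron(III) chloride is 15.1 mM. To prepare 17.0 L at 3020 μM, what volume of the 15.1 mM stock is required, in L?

3020 μM = 3.02 mM.
V₁ = C₂V₂/C₁ = 3.02 × 17.0 / 15.1 = 3.40 L.

3.40 L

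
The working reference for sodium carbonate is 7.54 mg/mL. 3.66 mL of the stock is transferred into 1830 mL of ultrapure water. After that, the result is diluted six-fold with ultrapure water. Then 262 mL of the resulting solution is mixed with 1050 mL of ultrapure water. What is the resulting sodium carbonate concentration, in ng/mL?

501 ng/mL

Overall dilution factor = 501 × 6 × 5.008 = 1.51 × 10⁴.
7.54 mg/mL / 1.51 × 10⁴ = 5.01 × 10⁻⁴ mg/mL = 501 ng/mL.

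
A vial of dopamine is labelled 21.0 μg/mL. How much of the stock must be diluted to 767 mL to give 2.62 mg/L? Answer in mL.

2.62 mg/L = 2.62 μg/mL.
V₁ = C₂V₂/C₁ = 2.62 × 767 / 21.0 = 95.7 mL.

95.7 mL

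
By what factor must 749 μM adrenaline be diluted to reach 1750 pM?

4.28 × 10⁵

Factor = C₀/C_target = 749 μM / 1750 pM = 4.28 × 10⁵.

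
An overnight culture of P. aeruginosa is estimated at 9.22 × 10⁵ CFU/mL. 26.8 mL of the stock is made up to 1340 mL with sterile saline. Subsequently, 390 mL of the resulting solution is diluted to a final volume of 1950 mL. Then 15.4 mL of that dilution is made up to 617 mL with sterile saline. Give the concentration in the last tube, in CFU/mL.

92.1 CFU/mL

Overall dilution factor = 50 × 5 × 40.06 = 1.00 × 10⁴.
9.22 × 10⁵ CFU/mL / 1.00 × 10⁴ = 92.1 CFU/mL.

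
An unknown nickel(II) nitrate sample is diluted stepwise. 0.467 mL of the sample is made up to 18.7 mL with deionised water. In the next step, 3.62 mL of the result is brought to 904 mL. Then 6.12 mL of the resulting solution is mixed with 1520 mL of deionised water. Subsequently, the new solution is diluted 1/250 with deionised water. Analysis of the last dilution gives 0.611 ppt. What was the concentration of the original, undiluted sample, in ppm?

381 ppm

Overall dilution factor = 40.04 × 249.7 × 249.4 × 250 = 6.23 × 10⁸.
Original = 0.611 ppt × 6.23 × 10⁸ = 3.81 × 10⁸ ppt = 381 ppm.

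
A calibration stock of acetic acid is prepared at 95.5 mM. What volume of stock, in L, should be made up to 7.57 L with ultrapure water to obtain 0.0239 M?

1.89 L

0.0239 M = 23.9 mM.
V₁ = C₂V₂/C₁ = 23.9 × 7.57 / 95.5 = 1.89 L.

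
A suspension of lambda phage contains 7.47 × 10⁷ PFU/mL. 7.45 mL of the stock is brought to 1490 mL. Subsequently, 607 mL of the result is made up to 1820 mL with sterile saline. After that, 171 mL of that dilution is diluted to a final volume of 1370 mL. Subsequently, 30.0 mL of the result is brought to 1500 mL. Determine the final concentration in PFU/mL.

Overall dilution factor = 200 × 2.998 × 8.012 × 50 = 2.40 × 10⁵.
7.47 × 10⁷ PFU/mL / 2.40 × 10⁵ = 311 PFU/mL.

311 PFU/mL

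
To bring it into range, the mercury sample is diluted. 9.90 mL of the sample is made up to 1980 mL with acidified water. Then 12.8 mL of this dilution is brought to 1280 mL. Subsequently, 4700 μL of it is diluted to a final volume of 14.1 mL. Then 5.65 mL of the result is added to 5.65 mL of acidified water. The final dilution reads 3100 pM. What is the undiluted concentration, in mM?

0.372 mM

Overall dilution factor = 200 × 100 × 3 × 2 = 1.20 × 10⁵.
Original = 3100 pM × 1.20 × 10⁵ = 3.72 × 10⁸ pM = 0.372 mM.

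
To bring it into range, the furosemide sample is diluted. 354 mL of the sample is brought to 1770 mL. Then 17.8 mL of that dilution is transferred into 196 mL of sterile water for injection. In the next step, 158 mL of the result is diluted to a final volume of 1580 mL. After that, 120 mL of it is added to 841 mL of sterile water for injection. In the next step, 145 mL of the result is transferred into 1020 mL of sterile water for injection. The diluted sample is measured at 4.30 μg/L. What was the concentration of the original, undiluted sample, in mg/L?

Overall dilution factor = 5 × 12.01 × 10 × 8.008 × 8.034 = 3.86 × 10⁴.
Original = 4.30 μg/L × 3.86 × 10⁴ = 1.66 × 10⁵ μg/L = 166 mg/L.

166 mg/L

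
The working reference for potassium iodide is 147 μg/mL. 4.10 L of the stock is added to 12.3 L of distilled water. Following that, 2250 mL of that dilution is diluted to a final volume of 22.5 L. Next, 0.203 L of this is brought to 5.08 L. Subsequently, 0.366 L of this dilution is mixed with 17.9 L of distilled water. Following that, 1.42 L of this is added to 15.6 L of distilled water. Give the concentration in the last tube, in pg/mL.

246 pg/mL

Overall dilution factor = 4 × 10 × 25.02 × 49.91 × 11.99 = 5.99 × 10⁵.
147 μg/mL / 5.99 × 10⁵ = 2.46 × 10⁻⁴ μg/mL = 246 pg/mL.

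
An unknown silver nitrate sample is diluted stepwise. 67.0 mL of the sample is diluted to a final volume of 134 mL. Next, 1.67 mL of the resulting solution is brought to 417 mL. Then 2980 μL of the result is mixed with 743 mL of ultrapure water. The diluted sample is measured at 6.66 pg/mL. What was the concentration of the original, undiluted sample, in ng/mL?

Overall dilution factor = 2 × 249.7 × 250.3 = 1.25 × 10⁵.
Original = 6.66 pg/mL × 1.25 × 10⁵ = 8.33 × 10⁵ pg/mL = 833 ng/mL.

833 ng/mL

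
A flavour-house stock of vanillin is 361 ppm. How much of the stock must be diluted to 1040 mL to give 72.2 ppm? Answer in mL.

V₁ = C₂V₂/C₁ = 72.2 × 1040 / 361 = 208 mL.

208 mL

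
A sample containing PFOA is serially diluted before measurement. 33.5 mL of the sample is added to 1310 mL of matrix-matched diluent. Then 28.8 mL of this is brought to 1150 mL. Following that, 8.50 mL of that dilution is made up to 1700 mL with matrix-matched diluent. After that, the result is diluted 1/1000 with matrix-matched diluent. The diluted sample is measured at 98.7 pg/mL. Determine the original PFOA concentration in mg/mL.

31.6 mg/mL

Overall dilution factor = 40.10 × 39.93 × 200 × 1000 = 3.20 × 10⁸.
Original = 98.7 pg/mL × 3.20 × 10⁸ = 3.16 × 10¹⁰ pg/mL = 31.6 mg/mL.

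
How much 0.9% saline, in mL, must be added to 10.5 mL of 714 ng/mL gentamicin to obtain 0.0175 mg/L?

418 mL

0.0175 mg/L = 17.5 ng/mL.
V₂ = C₁V₁/C₂ = 714 × 10.5 / 17.5 = 428 mL.
Diluent to add = V₂ − V₁ = 428 − 10.5 = 418 mL.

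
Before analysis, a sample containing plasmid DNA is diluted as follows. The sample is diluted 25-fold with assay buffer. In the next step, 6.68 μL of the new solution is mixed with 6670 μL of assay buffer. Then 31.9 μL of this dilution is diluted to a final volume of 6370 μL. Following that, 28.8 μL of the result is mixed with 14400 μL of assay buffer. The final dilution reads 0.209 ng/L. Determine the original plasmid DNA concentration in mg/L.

522 mg/L

Overall dilution factor = 25 × 999.5 × 199.7 × 501 = 2.50 × 10⁹.
Original = 0.209 ng/L × 2.50 × 10⁹ = 5.22 × 10⁸ ng/L = 522 mg/L.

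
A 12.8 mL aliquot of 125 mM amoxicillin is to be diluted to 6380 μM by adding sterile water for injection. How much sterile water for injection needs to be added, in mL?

6380 μM = 6.38 mM.
V₂ = C₁V₁/C₂ = 125 × 12.8 / 6.38 = 251 mL.
Diluent to add = V₂ − V₁ = 251 − 12.8 = 238 mL.

238 mL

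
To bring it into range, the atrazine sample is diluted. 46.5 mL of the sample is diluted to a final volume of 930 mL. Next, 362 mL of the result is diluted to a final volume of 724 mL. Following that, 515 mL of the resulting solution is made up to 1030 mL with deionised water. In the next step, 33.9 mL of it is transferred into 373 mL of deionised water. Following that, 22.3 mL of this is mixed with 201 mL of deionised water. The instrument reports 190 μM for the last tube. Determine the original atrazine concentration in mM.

1830 mM

Overall dilution factor = 20 × 2 × 2 × 12.00 × 10.01 = 9615.
Original = 190 μM × 9615 = 1.83 × 10⁶ μM = 1830 mM.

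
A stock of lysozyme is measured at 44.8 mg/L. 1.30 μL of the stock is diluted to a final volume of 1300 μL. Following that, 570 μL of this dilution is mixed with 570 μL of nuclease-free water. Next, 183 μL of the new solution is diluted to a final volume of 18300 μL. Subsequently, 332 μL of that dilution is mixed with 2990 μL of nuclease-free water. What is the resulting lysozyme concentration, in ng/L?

Overall dilution factor = 1000 × 2 × 100 × 10.01 = 2.00 × 10⁶.
44.8 mg/L / 2.00 × 10⁶ = 2.24 × 10⁻⁵ mg/L = 22.4 ng/L.

22.4 ng/L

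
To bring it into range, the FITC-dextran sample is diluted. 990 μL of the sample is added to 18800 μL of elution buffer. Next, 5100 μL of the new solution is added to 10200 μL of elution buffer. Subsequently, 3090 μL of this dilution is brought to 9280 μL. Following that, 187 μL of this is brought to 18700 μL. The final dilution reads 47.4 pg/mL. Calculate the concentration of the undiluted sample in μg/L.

854 μg/L

Overall dilution factor = 19.99 × 3 × 3.003 × 100 = 1.80 × 10⁴.
Original = 47.4 pg/mL × 1.80 × 10⁴ = 8.54 × 10⁵ pg/mL = 854 μg/L.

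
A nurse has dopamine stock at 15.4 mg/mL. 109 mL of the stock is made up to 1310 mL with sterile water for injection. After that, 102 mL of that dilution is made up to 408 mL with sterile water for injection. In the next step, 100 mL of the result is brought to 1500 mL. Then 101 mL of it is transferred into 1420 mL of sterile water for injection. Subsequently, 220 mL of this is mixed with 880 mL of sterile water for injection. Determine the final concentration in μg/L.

Overall dilution factor = 12.02 × 4 × 15 × 15.06 × 5 = 5.43 × 10⁴.
15.4 mg/mL / 5.43 × 10⁴ = 2.84 × 10⁻⁴ mg/mL = 284 μg/L.

284 μg/L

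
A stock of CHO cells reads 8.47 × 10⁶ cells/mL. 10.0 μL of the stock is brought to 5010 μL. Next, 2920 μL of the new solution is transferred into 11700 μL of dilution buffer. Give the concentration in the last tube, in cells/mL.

3380 cells/mL

Overall dilution factor = 501 × 5.007 = 2508.
8.47 × 10⁶ cells/mL / 2508 = 3380 cells/mL.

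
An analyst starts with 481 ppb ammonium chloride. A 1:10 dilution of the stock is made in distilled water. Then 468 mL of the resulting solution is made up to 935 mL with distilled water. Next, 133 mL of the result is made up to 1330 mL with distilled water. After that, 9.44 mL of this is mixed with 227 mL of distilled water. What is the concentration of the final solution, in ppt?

Overall dilution factor = 10 × 1.998 × 10 × 25.05 = 5004.
481 ppb / 5004 = 0.0961 ppb = 96.1 ppt.

96.1 ppt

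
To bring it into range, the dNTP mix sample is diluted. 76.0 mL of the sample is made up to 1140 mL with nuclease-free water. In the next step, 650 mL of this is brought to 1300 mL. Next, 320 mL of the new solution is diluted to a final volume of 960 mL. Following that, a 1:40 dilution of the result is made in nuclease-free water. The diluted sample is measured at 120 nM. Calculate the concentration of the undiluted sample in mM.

0.432 mM

Overall dilution factor = 15 × 2 × 3 × 40 = 3600.
Original = 120 nM × 3600 = 4.32 × 10⁵ nM = 0.432 mM.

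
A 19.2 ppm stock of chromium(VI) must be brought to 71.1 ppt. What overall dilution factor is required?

Factor = C₀/C_target = 19.2 ppm / 71.1 ppt = 2.70 × 10⁵.

2.70 × 10⁵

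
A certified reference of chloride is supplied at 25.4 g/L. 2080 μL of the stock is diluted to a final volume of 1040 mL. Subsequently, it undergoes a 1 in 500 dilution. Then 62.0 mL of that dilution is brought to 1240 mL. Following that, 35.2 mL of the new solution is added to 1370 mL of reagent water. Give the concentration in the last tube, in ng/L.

Overall dilution factor = 500 × 500 × 20 × 39.92 = 2.00 × 10⁸.
25.4 g/L / 2.00 × 10⁸ = 1.27 × 10⁻⁷ g/L = 127 ng/L.

127 ng/L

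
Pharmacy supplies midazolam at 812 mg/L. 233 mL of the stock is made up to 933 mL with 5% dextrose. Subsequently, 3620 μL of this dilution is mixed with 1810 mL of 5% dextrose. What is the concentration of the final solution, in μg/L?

Overall dilution factor = 4.004 × 501 = 2006.
812 mg/L / 2006 = 0.405 mg/L = 405 μg/L.

405 μg/L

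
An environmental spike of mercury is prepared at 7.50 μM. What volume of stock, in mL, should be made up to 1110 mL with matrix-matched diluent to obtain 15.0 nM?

2.22 mL

15.0 nM = 0.0150 μM.
V₁ = C₂V₂/C₁ = 0.0150 × 1110 / 7.50 = 2.22 mL.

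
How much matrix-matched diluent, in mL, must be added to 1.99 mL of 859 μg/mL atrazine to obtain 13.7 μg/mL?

123 mL

V₂ = C₁V₁/C₂ = 859 × 1.99 / 13.7 = 125 mL.
Diluent to add = V₂ − V₁ = 125 − 1.99 = 123 mL.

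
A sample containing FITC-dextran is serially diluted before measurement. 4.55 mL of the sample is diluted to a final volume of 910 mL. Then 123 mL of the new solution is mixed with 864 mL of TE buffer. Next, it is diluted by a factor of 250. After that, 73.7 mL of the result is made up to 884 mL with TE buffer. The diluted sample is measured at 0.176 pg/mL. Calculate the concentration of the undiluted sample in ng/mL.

Overall dilution factor = 200 × 8.024 × 250 × 11.99 = 4.81 × 10⁶.
Original = 0.176 pg/mL × 4.81 × 10⁶ = 8.47 × 10⁵ pg/mL = 847 ng/mL.

847 ng/mL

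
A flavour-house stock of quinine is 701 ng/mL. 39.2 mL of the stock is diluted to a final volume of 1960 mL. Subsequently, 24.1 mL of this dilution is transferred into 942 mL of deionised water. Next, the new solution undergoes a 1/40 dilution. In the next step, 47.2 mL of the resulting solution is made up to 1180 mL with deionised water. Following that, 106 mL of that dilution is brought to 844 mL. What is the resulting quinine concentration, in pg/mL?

Overall dilution factor = 50 × 40.09 × 40 × 25 × 7.962 = 1.60 × 10⁷.
701 ng/mL / 1.60 × 10⁷ = 4.39 × 10⁻⁵ ng/mL = 0.0439 pg/mL.

0.0439 pg/mL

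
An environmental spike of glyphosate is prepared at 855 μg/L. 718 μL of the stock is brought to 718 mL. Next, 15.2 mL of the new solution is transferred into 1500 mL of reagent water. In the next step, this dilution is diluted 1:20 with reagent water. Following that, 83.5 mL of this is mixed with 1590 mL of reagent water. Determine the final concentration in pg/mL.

0.0214 pg/mL

Overall dilution factor = 1000 × 99.68 × 20 × 20.04 = 4.00 × 10⁷.
855 μg/L / 4.00 × 10⁷ = 2.14 × 10⁻⁵ μg/L = 0.0214 pg/mL.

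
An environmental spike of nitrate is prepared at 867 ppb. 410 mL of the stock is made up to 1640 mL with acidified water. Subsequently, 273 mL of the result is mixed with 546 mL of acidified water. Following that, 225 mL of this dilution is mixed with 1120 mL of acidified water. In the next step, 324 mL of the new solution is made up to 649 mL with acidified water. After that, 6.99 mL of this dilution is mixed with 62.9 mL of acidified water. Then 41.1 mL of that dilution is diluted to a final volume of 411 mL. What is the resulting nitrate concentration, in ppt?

Overall dilution factor = 4 × 3 × 5.978 × 2.003 × 9.999 × 10 = 1.44 × 10⁴.
867 ppb / 1.44 × 10⁴ = 0.0603 ppb = 60.3 ppt.

60.3 ppt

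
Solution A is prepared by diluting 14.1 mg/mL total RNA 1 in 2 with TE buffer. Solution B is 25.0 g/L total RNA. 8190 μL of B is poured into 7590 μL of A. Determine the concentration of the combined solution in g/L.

16.4 g/L

C_A = 14.1 mg/mL / 2 = 7.05 mg/mL.
C_B = 25.0 g/L = 25.0 mg/mL.
C_mix = (C_A·V_A + C_B·V_B)/(V_A + V_B) = (7.05×7590 + 25.0×8190) / 15780 = 16.4 mg/mL = 16.4 g/L.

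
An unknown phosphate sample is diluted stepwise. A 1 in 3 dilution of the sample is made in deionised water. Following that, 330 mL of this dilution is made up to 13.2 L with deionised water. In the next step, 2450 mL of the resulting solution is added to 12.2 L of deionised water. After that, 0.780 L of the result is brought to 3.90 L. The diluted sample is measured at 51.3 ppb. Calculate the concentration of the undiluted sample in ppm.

Overall dilution factor = 3 × 40 × 5.980 × 5 = 3588.
Original = 51.3 ppb × 3588 = 1.84 × 10⁵ ppb = 184 ppm.

184 ppm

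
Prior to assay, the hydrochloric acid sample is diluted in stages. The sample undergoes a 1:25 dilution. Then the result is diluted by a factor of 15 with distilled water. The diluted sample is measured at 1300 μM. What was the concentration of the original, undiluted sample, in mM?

488 mM

Overall dilution factor = 25 × 15 = 375.
Original = 1300 μM × 375 = 4.88 × 10⁵ μM = 488 mM.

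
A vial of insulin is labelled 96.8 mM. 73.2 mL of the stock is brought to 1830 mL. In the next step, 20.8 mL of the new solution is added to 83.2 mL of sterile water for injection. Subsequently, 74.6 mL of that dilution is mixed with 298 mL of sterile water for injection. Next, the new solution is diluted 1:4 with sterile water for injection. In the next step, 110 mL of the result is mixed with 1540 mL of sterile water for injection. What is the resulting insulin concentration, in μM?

2.58 μM

Overall dilution factor = 25 × 5 × 4.995 × 4 × 15 = 3.75 × 10⁴.
96.8 mM / 3.75 × 10⁴ = 2.58 × 10⁻³ mM = 2.58 μM.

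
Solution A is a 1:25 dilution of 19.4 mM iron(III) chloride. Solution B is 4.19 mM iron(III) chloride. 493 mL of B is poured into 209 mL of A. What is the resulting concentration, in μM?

C_A = 19.4 mM / 25 = 0.776 mM.
C_mix = (C_A·V_A + C_B·V_B)/(V_A + V_B) = (0.776×209 + 4.19×493) / 702.0 = 3.17 mM = 3170 μM.

3170 μM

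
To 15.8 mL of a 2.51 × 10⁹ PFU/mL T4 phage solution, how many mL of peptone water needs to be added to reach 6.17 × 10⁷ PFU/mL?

V₂ = C₁V₁/C₂ = 2.51 × 10⁹ × 15.8 / 6.17 × 10⁷ = 643 mL.
Diluent to add = V₂ − V₁ = 643 − 15.8 = 627 mL.

627 mL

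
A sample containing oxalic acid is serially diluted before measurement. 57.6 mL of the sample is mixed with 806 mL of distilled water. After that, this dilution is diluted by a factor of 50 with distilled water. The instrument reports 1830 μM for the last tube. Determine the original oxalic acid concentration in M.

Overall dilution factor = 14.99 × 50 = 750.
Original = 1830 μM × 750 = 1.37 × 10⁶ μM = 1.37 M.

1.37 M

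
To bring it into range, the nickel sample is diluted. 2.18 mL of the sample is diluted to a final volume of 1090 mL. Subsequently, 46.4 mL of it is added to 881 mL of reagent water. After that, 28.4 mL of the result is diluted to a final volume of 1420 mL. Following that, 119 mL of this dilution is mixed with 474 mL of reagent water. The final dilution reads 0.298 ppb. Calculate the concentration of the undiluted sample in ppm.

742 ppm

Overall dilution factor = 500 × 19.99 × 50 × 4.983 = 2.49 × 10⁶.
Original = 0.298 ppb × 2.49 × 10⁶ = 7.42 × 10⁵ ppb = 742 ppm.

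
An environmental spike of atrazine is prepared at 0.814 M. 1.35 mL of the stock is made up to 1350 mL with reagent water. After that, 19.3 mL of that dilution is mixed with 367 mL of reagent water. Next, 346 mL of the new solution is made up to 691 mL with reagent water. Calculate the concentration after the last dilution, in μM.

20.4 μM

Overall dilution factor = 1000 × 20.02 × 1.997 = 4.00 × 10⁴.
0.814 M / 4.00 × 10⁴ = 2.04 × 10⁻⁵ M = 20.4 μM.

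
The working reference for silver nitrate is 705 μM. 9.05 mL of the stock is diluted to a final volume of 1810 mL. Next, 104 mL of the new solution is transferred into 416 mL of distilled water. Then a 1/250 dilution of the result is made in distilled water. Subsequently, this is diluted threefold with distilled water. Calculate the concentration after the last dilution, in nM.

Overall dilution factor = 200 × 5 × 250 × 3 = 7.50 × 10⁵.
705 μM / 7.50 × 10⁵ = 9.40 × 10⁻⁴ μM = 0.940 nM.

0.940 nM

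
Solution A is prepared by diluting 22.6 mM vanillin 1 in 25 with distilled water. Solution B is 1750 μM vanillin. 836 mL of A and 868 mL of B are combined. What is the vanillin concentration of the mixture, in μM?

1330 μM

C_A = 22.6 mM / 25 = 0.904 mM.
C_B = 1750 μM = 1.75 mM.
C_mix = (C_A·V_A + C_B·V_B)/(V_A + V_B) = (0.904×836 + 1.75×868) / 1704 = 1.33 mM = 1330 μM.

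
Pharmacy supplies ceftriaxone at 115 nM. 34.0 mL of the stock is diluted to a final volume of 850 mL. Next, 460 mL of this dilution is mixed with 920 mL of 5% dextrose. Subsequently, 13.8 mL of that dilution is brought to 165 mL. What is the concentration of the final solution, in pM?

Overall dilution factor = 25 × 3 × 11.96 = 897.
115 nM / 897 = 0.128 nM = 128 pM.

128 pM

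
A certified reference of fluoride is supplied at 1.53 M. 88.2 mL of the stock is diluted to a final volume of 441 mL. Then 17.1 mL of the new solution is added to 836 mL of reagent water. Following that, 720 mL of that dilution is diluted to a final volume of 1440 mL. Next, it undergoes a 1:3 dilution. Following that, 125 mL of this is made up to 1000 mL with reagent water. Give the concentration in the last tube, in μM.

128 μM

Overall dilution factor = 5 × 49.89 × 2 × 3 × 8 = 1.20 × 10⁴.
1.53 M / 1.20 × 10⁴ = 1.28 × 10⁻⁴ M = 128 μM.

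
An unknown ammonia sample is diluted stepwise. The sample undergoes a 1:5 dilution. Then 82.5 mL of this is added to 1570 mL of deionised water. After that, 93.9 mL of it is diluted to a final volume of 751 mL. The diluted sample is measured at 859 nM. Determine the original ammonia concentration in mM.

Overall dilution factor = 5 × 20.03 × 7.998 = 801.
Original = 859 nM × 801 = 6.88 × 10⁵ nM = 0.688 mM.

0.688 mM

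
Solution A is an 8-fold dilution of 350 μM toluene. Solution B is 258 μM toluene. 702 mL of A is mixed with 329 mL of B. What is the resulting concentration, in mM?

0.112 mM

C_A = 350 μM / 8 = 43.8 μM.
C_mix = (C_A·V_A + C_B·V_B)/(V_A + V_B) = (43.8×702 + 258×329) / 1031 = 112 μM = 0.112 mM.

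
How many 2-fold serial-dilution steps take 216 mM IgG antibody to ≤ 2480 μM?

7

Need 2ⁿ ≥ 87.1, so n ≥ log(87.1)/log(2) = 6.44.
Minimum whole steps: n = 7.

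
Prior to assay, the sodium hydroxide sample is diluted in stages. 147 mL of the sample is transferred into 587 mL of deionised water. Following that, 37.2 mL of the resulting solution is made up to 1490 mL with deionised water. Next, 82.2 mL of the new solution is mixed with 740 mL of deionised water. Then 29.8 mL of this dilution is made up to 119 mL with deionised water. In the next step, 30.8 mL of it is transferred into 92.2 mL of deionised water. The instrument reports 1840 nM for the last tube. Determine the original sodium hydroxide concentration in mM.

58.7 mM

Overall dilution factor = 4.993 × 40.05 × 10.00 × 3.993 × 3.994 = 3.19 × 10⁴.
Original = 1840 nM × 3.19 × 10⁴ = 5.87 × 10⁷ nM = 58.7 mM.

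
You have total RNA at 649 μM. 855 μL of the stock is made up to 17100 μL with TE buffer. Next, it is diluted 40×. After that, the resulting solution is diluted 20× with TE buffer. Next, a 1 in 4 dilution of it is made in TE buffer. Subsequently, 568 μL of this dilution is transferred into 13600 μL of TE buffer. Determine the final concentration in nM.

0.407 nM

Overall dilution factor = 20 × 40 × 20 × 4 × 24.94 = 1.60 × 10⁶.
649 μM / 1.60 × 10⁶ = 4.07 × 10⁻⁴ μM = 0.407 nM.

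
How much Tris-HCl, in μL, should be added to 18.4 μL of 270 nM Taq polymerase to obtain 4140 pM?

4140 pM = 4.14 nM.
V₂ = C₁V₁/C₂ = 270 × 18.4 / 4.14 = 1200 μL.
Diluent to add = V₂ − V₁ = 1200 − 18.4 = 1180 μL.

1180 μL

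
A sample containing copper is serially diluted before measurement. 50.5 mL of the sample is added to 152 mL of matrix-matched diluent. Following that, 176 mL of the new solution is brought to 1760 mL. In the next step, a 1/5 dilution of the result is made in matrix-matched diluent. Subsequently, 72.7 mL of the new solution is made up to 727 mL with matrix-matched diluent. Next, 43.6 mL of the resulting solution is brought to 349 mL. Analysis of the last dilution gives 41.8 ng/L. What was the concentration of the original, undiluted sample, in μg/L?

671 μg/L

Overall dilution factor = 4.010 × 10 × 5 × 10 × 8.005 = 1.60 × 10⁴.
Original = 41.8 ng/L × 1.60 × 10⁴ = 6.71 × 10⁵ ng/L = 671 μg/L.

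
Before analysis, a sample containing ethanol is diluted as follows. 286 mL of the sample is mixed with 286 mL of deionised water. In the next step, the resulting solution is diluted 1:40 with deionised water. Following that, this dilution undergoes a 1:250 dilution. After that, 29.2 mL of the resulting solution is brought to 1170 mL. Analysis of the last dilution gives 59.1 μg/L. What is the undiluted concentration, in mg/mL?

47.4 mg/mL

Overall dilution factor = 2 × 40 × 250 × 40.07 = 8.01 × 10⁵.
Original = 59.1 μg/L × 8.01 × 10⁵ = 4.74 × 10⁷ μg/L = 47.4 mg/mL.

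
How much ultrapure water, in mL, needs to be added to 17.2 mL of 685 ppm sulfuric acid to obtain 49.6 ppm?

220 mL

V₂ = C₁V₁/C₂ = 685 × 17.2 / 49.6 = 238 mL.
Diluent to add = V₂ − V₁ = 238 − 17.2 = 220 mL.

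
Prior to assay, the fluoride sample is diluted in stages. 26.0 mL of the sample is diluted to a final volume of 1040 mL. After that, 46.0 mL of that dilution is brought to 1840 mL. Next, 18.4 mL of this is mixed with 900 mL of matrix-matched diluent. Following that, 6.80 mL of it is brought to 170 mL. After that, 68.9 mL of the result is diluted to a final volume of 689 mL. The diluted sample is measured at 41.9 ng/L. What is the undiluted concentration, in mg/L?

Overall dilution factor = 40 × 40 × 49.91 × 25 × 10 = 2.00 × 10⁷.
Original = 41.9 ng/L × 2.00 × 10⁷ = 8.37 × 10⁸ ng/L = 837 mg/L.

837 mg/L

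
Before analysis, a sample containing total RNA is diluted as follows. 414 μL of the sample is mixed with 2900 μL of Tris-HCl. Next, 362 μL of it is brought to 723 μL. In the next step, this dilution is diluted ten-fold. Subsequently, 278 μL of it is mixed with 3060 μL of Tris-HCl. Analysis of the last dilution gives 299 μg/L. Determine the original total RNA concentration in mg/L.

574 mg/L

Overall dilution factor = 8.005 × 1.997 × 10 × 12.01 = 1920.
Original = 299 μg/L × 1920 = 5.74 × 10⁵ μg/L = 574 mg/L.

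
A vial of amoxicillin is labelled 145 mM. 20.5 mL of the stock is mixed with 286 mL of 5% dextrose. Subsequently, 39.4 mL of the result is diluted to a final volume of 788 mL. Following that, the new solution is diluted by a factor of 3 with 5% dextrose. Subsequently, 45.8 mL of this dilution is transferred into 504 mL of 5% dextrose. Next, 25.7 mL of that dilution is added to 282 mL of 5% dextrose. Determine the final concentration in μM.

Overall dilution factor = 14.95 × 20 × 3 × 12.00 × 11.97 = 1.29 × 10⁵.
145 mM / 1.29 × 10⁵ = 1.12 × 10⁻³ mM = 1.12 μM.

1.12 μM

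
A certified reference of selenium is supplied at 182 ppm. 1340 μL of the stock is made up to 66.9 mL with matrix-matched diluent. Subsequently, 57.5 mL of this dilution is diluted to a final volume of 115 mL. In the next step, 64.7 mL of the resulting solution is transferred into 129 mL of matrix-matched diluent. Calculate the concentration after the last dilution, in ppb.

Overall dilution factor = 49.93 × 2 × 2.994 = 299.
182 ppm / 299 = 0.609 ppm = 609 ppb.

609 ppb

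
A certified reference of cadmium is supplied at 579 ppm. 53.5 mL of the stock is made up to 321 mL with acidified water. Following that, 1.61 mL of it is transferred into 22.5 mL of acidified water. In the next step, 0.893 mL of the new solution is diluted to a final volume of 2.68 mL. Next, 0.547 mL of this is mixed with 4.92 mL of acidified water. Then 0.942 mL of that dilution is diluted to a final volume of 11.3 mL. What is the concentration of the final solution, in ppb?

Overall dilution factor = 6 × 14.98 × 3.001 × 9.995 × 12.00 = 3.23 × 10⁴.
579 ppm / 3.23 × 10⁴ = 0.0179 ppm = 17.9 ppb.

17.9 ppb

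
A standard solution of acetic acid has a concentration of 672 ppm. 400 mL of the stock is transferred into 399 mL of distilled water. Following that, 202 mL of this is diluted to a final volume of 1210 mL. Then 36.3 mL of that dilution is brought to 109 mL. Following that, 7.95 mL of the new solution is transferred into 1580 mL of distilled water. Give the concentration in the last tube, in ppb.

Overall dilution factor = 1.998 × 5.990 × 3.003 × 199.7 = 7176.
672 ppm / 7176 = 0.0936 ppm = 93.6 ppb.

93.6 ppb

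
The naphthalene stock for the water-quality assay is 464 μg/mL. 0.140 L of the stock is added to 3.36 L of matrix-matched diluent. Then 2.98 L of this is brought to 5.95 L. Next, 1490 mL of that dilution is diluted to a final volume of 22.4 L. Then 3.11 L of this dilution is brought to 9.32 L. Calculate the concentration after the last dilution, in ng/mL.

Overall dilution factor = 25 × 1.997 × 15.03 × 2.997 = 2249.
464 μg/mL / 2249 = 0.206 μg/mL = 206 ng/mL.

206 ng/mL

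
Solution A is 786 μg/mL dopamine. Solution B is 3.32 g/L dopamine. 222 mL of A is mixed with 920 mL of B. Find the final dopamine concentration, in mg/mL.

2.83 mg/mL

C_B = 3.32 g/L = 3320 μg/mL.
C_mix = (C_A·V_A + C_B·V_B)/(V_A + V_B) = (786×222 + 3320×920) / 1142 = 2827 μg/mL = 2.83 mg/mL.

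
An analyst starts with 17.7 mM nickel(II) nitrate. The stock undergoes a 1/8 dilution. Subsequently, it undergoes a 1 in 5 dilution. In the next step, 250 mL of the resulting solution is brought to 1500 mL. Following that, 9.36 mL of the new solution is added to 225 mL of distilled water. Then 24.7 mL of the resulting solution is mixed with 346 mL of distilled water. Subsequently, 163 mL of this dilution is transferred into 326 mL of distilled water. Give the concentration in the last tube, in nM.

Overall dilution factor = 8 × 5 × 6 × 25.04 × 15.01 × 3 = 2.71 × 10⁵.
17.7 mM / 2.71 × 10⁵ = 6.54 × 10⁻⁵ mM = 65.4 nM.

65.4 nM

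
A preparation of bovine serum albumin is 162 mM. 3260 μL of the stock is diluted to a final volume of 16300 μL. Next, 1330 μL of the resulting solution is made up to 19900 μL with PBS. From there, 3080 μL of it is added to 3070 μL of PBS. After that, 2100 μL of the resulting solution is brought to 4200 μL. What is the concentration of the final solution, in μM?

542 μM

Overall dilution factor = 5 × 14.96 × 1.997 × 2 = 299.
162 mM / 299 = 0.542 mM = 542 μM.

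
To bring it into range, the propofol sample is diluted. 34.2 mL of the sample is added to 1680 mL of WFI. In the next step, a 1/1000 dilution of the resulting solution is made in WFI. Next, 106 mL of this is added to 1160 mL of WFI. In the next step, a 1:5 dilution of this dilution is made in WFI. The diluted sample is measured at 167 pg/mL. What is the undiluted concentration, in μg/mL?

Overall dilution factor = 50.12 × 1000 × 11.94 × 5 = 2.99 × 10⁶.
Original = 167 pg/mL × 2.99 × 10⁶ = 5.00 × 10⁸ pg/mL = 500 μg/mL.

500 μg/mL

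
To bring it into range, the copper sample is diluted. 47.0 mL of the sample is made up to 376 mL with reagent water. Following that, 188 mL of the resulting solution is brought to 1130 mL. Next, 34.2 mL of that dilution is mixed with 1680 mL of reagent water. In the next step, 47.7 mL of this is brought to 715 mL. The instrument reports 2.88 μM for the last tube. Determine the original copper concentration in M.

Overall dilution factor = 8 × 6.011 × 50.12 × 14.99 = 3.61 × 10⁴.
Original = 2.88 μM × 3.61 × 10⁴ = 1.04 × 10⁵ μM = 0.104 M.

0.104 M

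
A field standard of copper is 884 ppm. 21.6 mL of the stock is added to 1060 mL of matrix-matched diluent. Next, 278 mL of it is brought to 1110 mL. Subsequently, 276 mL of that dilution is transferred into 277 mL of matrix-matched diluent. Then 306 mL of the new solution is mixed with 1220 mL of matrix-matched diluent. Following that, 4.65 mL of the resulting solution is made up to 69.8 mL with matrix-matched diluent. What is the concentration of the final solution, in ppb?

29.5 ppb

Overall dilution factor = 50.07 × 3.993 × 2.004 × 4.987 × 15.01 = 3.00 × 10⁴.
884 ppm / 3.00 × 10⁴ = 0.0295 ppm = 29.5 ppb.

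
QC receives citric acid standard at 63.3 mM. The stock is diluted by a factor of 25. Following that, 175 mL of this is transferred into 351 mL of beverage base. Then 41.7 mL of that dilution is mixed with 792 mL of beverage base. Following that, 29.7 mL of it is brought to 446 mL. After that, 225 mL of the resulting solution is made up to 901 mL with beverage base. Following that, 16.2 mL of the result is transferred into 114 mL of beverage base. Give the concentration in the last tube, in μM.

Overall dilution factor = 25 × 3.006 × 19.99 × 15.02 × 4.004 × 8.037 = 7.26 × 10⁵.
63.3 mM / 7.26 × 10⁵ = 8.72 × 10⁻⁵ mM = 0.0872 μM.

0.0872 μM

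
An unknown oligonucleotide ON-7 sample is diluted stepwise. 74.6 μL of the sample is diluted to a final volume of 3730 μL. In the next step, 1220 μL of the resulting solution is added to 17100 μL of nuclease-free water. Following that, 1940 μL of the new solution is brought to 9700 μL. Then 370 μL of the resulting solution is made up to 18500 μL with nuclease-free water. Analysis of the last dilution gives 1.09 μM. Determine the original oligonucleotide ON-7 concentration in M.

0.205 M

Overall dilution factor = 50 × 15.02 × 5 × 50 = 1.88 × 10⁵.
Original = 1.09 μM × 1.88 × 10⁵ = 2.05 × 10⁵ μM = 0.205 M.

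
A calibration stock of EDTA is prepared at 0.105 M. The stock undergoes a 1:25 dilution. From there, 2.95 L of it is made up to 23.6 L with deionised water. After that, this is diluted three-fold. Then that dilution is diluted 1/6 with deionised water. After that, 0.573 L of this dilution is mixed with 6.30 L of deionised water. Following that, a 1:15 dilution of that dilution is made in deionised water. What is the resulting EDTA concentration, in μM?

Overall dilution factor = 25 × 8 × 3 × 6 × 11.99 × 15 = 6.48 × 10⁵.
0.105 M / 6.48 × 10⁵ = 1.62 × 10⁻⁷ M = 0.162 μM.

0.162 μM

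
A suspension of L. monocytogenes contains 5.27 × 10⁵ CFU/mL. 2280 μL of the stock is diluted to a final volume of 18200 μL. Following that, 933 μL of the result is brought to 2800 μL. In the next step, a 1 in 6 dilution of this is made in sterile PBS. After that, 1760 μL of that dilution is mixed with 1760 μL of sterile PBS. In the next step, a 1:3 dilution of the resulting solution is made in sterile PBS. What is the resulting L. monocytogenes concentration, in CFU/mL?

Overall dilution factor = 7.982 × 3.001 × 6 × 2 × 3 = 862.
5.27 × 10⁵ CFU/mL / 862 = 611 CFU/mL.

611 CFU/mL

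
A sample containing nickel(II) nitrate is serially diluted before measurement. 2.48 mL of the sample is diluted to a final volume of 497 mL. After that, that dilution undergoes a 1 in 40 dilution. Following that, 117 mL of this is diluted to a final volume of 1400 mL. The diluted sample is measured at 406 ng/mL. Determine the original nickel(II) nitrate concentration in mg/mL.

38.9 mg/mL

Overall dilution factor = 200.4 × 40 × 11.97 = 9.59 × 10⁴.
Original = 406 ng/mL × 9.59 × 10⁴ = 3.89 × 10⁷ ng/mL = 38.9 mg/mL.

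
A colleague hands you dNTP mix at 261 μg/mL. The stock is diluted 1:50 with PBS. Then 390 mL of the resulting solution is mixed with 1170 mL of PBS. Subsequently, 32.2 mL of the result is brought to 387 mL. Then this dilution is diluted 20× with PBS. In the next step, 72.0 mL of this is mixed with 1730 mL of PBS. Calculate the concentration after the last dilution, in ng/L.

Overall dilution factor = 50 × 4 × 12.02 × 20 × 25.03 = 1.20 × 10⁶.
261 μg/mL / 1.20 × 10⁶ = 2.17 × 10⁻⁴ μg/mL = 217 ng/L.

217 ng/L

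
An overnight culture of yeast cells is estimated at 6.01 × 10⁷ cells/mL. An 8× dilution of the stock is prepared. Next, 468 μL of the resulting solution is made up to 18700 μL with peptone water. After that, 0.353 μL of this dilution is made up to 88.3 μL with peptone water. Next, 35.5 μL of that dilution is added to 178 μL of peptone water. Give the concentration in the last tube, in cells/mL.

Overall dilution factor = 8 × 39.96 × 250.1 × 6.014 = 4.81 × 10⁵.
6.01 × 10⁷ cells/mL / 4.81 × 10⁵ = 125 cells/mL.

125 cells/mL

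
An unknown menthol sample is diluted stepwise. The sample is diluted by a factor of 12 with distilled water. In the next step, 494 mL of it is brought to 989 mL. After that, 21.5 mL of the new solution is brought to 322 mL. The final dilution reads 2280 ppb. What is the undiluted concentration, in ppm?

Overall dilution factor = 12 × 2.002 × 14.98 = 360.
Original = 2280 ppb × 360 = 8.20 × 10⁵ ppb = 820 ppm.

820 ppm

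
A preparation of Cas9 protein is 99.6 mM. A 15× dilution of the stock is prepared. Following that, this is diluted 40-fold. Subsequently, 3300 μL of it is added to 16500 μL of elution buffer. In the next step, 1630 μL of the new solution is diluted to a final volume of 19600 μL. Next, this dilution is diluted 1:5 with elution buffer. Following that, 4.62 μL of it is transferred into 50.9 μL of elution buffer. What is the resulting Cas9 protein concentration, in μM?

0.0383 μM

Overall dilution factor = 15 × 40 × 6 × 12.02 × 5 × 12.02 = 2.60 × 10⁶.
99.6 mM / 2.60 × 10⁶ = 3.83 × 10⁻⁵ mM = 0.0383 μM.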